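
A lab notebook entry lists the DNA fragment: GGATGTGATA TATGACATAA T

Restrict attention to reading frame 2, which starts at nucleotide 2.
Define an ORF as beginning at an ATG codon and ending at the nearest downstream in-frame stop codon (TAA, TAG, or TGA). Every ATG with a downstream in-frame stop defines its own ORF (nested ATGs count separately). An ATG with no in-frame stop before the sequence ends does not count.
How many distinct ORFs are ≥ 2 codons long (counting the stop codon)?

0

Frame 2: GAT GTG ATA TAT GAC ATA — no ATG→stop ORF.
No ORF reaches 2 codons. Count = 0.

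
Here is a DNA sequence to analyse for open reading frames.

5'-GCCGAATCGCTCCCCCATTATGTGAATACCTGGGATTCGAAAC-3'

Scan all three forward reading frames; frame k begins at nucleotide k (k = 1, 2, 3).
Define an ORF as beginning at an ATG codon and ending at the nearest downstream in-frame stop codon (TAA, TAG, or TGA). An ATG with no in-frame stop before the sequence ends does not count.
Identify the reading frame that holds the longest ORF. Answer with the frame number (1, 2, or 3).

2

Frame 1: GCC GAA TCG CTC CCC CAT TAT GTG AAT ACC TGG GAT TCG AAA — no ATG→stop ORF.
Frame 2: CCG AAT CGC TCC CCC ATT ATG TGA ATA CCT GGG ATT CGA AAC — ATG at 20, stop TGA at 23 → 6 nt.
Frame 3: CGA ATC GCT CCC CCA TTA TGT GAA TAC CTG GGA TTC GAA — no ATG→stop ORF.
Longest ORF is 6 nt in frame 2 (positions 20–25).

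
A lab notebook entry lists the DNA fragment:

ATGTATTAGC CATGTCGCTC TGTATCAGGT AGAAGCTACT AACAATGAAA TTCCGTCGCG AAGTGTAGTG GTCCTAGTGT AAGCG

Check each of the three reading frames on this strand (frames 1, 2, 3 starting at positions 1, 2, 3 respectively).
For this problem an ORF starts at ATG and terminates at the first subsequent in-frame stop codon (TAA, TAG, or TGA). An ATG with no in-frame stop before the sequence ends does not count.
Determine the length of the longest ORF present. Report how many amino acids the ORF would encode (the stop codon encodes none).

7

Frame 1: ATG TAT TAG CCA TGT CGC TCT GTA TCA GGT AGA AGC TAC TAA CAA TGA AAT TCC GTC GCG AAG TGT AGT GGT CCT AGT GTA AGC — ATG at 1, stop TAG at 7 → 9 nt.
Frame 2: TGT ATT AGC CAT GTC GCT CTG TAT CAG GTA GAA GCT ACT AAC AAT GAA ATT CCG TCG CGA AGT GTA GTG GTC CTA GTG TAA GCG — no ATG→stop ORF.
Frame 3: GTA TTA GCC ATG TCG CTC TGT ATC AGG TAG AAG CTA CTA ACA ATG AAA TTC CGT CGC GAA GTG TAG TGG TCC TAG TGT AAG — ATG at 12, stop TAG at 30 → 21 nt; ATG at 45, stop TAG at 66 → 24 nt.
Longest: frame 3, positions 45–68, 24 nt = 8 codons = 7 aa. → 7 amino acids.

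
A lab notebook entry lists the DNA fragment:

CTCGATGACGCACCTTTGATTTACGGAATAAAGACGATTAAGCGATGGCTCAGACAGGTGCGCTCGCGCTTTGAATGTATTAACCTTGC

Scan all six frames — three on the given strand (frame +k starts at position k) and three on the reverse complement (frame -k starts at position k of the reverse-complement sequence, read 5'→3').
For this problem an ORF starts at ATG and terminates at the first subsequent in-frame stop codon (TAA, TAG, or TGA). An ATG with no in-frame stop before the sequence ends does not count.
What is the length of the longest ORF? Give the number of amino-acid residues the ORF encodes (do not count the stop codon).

Reverse complement (5'→3'): GCAAGGTTAATACATTCAAAGCGCGAGCGCACCTGTCTGAGCCATCGCTTAATCGTCTTTATTCCGTAAATCAAAGGTGCGTCATCGAG
Frame +1: CTC GAT GAC GCA CCT TTG ATT TAC GGA ATA AAG ACG ATT AAG CGA TGG CTC AGA CAG GTG CGC TCG CGC TTT GAA TGT ATT AAC CTT — no ATG→stop ORF.
Frame +2: TCG ATG ACG CAC CTT TGA TTT ACG GAA TAA AGA CGA TTA AGC GAT GGC TCA GAC AGG TGC GCT CGC GCT TTG AAT GTA TTA ACC TTG — ATG at 5, stop TGA at 17 → 15 nt.
Frame +3: CGA TGA CGC ACC TTT GAT TTA CGG AAT AAA GAC GAT TAA GCG ATG GCT CAG ACA GGT GCG CTC GCG CTT TGA ATG TAT TAA CCT TGC — ATG at 45, stop TGA at 72 → 30 nt; ATG at 75, stop TAA at 81 → 9 nt.
Frame -1: GCA AGG TTA ATA CAT TCA AAG CGC GAG CGC ACC TGT CTG AGC CAT CGC TTA ATC GTC TTT ATT CCG TAA ATC AAA GGT GCG TCA TCG — no ATG→stop ORF.
Frame -2: CAA GGT TAA TAC ATT CAA AGC GCG AGC GCA CCT GTC TGA GCC ATC GCT TAA TCG TCT TTA TTC CGT AAA TCA AAG GTG CGT CAT CGA — no ATG→stop ORF.
Frame -3: AAG GTT AAT ACA TTC AAA GCG CGA GCG CAC CTG TCT GAG CCA TCG CTT AAT CGT CTT TAT TCC GTA AAT CAA AGG TGC GTC ATC GAG — no ATG→stop ORF.
Longest: frame +3, positions 45–74, 30 nt = 10 codons = 9 aa. → 9 amino acids.

9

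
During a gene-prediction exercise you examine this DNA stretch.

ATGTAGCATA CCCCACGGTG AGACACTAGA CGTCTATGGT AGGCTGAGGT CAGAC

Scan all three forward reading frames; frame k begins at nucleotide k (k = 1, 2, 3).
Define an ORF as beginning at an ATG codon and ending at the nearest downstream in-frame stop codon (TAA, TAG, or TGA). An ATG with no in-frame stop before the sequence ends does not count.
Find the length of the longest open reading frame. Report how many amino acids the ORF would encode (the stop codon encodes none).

Frame 1: ATG TAG CAT ACC CCA CGG TGA GAC ACT AGA CGT CTA TGG TAG GCT GAG GTC AGA — ATG at 1, stop TAG at 4 → 6 nt.
Frame 2: TGT AGC ATA CCC CAC GGT GAG ACA CTA GAC GTC TAT GGT AGG CTG AGG TCA GAC — no ATG→stop ORF.
Frame 3: GTA GCA TAC CCC ACG GTG AGA CAC TAG ACG TCT ATG GTA GGC TGA GGT CAG — ATG at 36, stop TGA at 45 → 12 nt.
Longest: frame 3, positions 36–47, 12 nt = 4 codons = 3 aa. → 3 amino acids.

3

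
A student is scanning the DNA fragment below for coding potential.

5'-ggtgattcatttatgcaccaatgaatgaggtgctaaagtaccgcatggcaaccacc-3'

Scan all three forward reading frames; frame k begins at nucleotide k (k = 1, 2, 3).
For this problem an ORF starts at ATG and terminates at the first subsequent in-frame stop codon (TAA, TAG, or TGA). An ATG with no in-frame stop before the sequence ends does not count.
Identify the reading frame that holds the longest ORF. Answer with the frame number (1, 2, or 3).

Frame 1: GGT GAT TCA TTT ATG CAC CAA TGA ATG AGG TGC TAA AGT ACC GCA TGG CAA CCA — ATG at 13, stop TGA at 22 → 12 nt; ATG at 25, stop TAA at 34 → 12 nt.
Frame 2: GTG ATT CAT TTA TGC ACC AAT GAA TGA GGT GCT AAA GTA CCG CAT GGC AAC CAC — no ATG→stop ORF.
Frame 3: TGA TTC ATT TAT GCA CCA ATG AAT GAG GTG CTA AAG TAC CGC ATG GCA ACC ACC — no ATG→stop ORF.
Longest ORF is 12 nt in frame 1 (positions 13–24).

1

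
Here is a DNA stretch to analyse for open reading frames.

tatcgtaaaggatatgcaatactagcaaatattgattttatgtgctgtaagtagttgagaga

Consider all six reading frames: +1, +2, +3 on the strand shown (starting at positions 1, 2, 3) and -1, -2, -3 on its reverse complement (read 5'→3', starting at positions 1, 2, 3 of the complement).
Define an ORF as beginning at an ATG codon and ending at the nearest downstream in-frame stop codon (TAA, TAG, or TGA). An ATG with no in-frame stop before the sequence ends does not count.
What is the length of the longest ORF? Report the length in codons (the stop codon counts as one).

Reverse complement (5'→3'): TCTCTCAACTACTTACAGCACATAAAATCAATATTTGCTAGTATTGCATATCCTTTACGATA
Frame +1: TAT CGT AAA GGA TAT GCA ATA CTA GCA AAT ATT GAT TTT ATG TGC TGT AAG TAG TTG AGA — ATG at 40, stop TAG at 52 → 15 nt.
Frame +2: ATC GTA AAG GAT ATG CAA TAC TAG CAA ATA TTG ATT TTA TGT GCT GTA AGT AGT TGA GAG — ATG at 14, stop TAG at 23 → 12 nt.
Frame +3: TCG TAA AGG ATA TGC AAT ACT AGC AAA TAT TGA TTT TAT GTG CTG TAA GTA GTT GAG AGA — no ATG→stop ORF.
Frame -1: TCT CTC AAC TAC TTA CAG CAC ATA AAA TCA ATA TTT GCT AGT ATT GCA TAT CCT TTA CGA — no ATG→stop ORF.
Frame -2: CTC TCA ACT ACT TAC AGC ACA TAA AAT CAA TAT TTG CTA GTA TTG CAT ATC CTT TAC GAT — no ATG→stop ORF.
Frame -3: TCT CAA CTA CTT ACA GCA CAT AAA ATC AAT ATT TGC TAG TAT TGC ATA TCC TTT ACG ATA — no ATG→stop ORF.
Longest: frame +1, positions 40–54, 15 nt = 5 codons = 4 aa. → 5 codons.

5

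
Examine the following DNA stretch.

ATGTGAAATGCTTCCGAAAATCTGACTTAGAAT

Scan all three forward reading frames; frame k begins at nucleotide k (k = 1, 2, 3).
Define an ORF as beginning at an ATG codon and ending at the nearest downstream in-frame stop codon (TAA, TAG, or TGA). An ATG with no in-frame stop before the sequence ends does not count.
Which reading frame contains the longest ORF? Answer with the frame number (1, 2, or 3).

2

Frame 1: ATG TGA AAT GCT TCC GAA AAT CTG ACT TAG AAT — ATG at 1, stop TGA at 4 → 6 nt.
Frame 2: TGT GAA ATG CTT CCG AAA ATC TGA CTT AGA — ATG at 8, stop TGA at 23 → 18 nt.
Frame 3: GTG AAA TGC TTC CGA AAA TCT GAC TTA GAA — no ATG→stop ORF.
Longest ORF is 18 nt in frame 2 (positions 8–25).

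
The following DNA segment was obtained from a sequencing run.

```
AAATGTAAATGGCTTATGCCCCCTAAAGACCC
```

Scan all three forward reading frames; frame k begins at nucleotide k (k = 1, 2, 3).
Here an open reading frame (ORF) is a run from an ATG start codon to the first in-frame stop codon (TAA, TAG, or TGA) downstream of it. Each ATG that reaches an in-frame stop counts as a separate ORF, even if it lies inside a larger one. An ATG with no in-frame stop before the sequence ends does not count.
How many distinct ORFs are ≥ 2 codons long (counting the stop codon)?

2

Frame 1: AAA TGT AAA TGG CTT ATG CCC CCT AAA GAC — no ATG→stop ORF.
Frame 2: AAT GTA AAT GGC TTA TGC CCC CTA AAG ACC — no ATG→stop ORF.
Frame 3: ATG TAA ATG GCT TAT GCC CCC TAA AGA CCC — ATG at 3, stop TAA at 6 → 6 nt; ATG at 9, stop TAA at 24 → 18 nt.
ORFs ≥ 2 codons: frame 3 3–8 (2 codons), frame 3 9–26 (6 codons). Count = 2.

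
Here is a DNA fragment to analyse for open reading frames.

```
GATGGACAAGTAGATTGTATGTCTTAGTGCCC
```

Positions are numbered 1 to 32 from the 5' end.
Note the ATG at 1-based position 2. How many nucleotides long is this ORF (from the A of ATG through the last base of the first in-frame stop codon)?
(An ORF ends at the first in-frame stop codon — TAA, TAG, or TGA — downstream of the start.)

12

Codons from position 2: ATG (2–4), GAC (5–7), AAG (8–10), TAG (11–13).
TAG is the first in-frame stop; ORF spans 2–13, 12 nucleotides.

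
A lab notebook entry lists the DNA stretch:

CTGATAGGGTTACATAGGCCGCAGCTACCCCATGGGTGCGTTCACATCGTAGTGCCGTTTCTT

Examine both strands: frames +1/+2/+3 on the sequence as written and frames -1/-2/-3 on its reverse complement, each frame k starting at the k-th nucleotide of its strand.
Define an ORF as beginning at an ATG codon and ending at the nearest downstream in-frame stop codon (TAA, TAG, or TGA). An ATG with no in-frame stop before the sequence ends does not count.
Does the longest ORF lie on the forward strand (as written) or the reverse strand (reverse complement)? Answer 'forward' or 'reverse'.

Reverse complement (5'→3'): AAGAAACGGCACTACGATGTGAACGCACCCATGGGGTAGCTGCGGCCTATGTAACCCTATCAG
Frame +1: CTG ATA GGG TTA CAT AGG CCG CAG CTA CCC CAT GGG TGC GTT CAC ATC GTA GTG CCG TTT CTT — no ATG→stop ORF.
Frame +2: TGA TAG GGT TAC ATA GGC CGC AGC TAC CCC ATG GGT GCG TTC ACA TCG TAG TGC CGT TTC — ATG at 32, stop TAG at 50 → 21 nt.
Frame +3: GAT AGG GTT ACA TAG GCC GCA GCT ACC CCA TGG GTG CGT TCA CAT CGT AGT GCC GTT TCT — no ATG→stop ORF.
Frame -1: AAG AAA CGG CAC TAC GAT GTG AAC GCA CCC ATG GGG TAG CTG CGG CCT ATG TAA CCC TAT CAG — ATG at 31, stop TAG at 37 → 9 nt; ATG at 49, stop TAA at 52 → 6 nt.
Frame -2: AGA AAC GGC ACT ACG ATG TGA ACG CAC CCA TGG GGT AGC TGC GGC CTA TGT AAC CCT ATC — ATG at 17, stop TGA at 20 → 6 nt.
Frame -3: GAA ACG GCA CTA CGA TGT GAA CGC ACC CAT GGG GTA GCT GCG GCC TAT GTA ACC CTA TCA — no ATG→stop ORF.
Forward-strand max 21 nt; reverse-strand max 9 nt. The forward strand has the longer ORF.

forward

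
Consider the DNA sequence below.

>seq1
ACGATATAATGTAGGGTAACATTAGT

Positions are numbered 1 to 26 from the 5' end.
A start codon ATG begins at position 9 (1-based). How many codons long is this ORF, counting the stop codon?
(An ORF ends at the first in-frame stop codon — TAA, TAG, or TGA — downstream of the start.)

2

Codons from position 9: ATG (9–11), TAG (12–14).
TAG is the first in-frame stop; that's 2 codons including the stop.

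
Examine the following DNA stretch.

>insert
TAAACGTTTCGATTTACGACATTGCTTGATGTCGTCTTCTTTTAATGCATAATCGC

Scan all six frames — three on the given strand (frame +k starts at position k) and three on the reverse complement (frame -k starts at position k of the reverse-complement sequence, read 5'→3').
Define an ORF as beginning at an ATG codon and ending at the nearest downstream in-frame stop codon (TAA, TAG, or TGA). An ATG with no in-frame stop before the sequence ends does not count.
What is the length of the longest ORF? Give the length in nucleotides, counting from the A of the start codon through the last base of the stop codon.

Reverse complement (5'→3'): GCGATTATGCATTAAAAGAAGACGACATCAAGCAATGTCGTAAATCGAAACGTTTA
Frame +1: TAA ACG TTT CGA TTT ACG ACA TTG CTT GAT GTC GTC TTC TTT TAA TGC ATA ATC — no ATG→stop ORF.
Frame +2: AAA CGT TTC GAT TTA CGA CAT TGC TTG ATG TCG TCT TCT TTT AAT GCA TAA TCG — ATG at 29, stop TAA at 50 → 24 nt.
Frame +3: AAC GTT TCG ATT TAC GAC ATT GCT TGA TGT CGT CTT CTT TTA ATG CAT AAT CGC — no ATG→stop ORF.
Frame -1: GCG ATT ATG CAT TAA AAG AAG ACG ACA TCA AGC AAT GTC GTA AAT CGA AAC GTT — ATG at 7, stop TAA at 13 → 9 nt.
Frame -2: CGA TTA TGC ATT AAA AGA AGA CGA CAT CAA GCA ATG TCG TAA ATC GAA ACG TTT — ATG at 35, stop TAA at 41 → 9 nt.
Frame -3: GAT TAT GCA TTA AAA GAA GAC GAC ATC AAG CAA TGT CGT AAA TCG AAA CGT TTA — no ATG→stop ORF.
Longest: frame +2, positions 29–52, 24 nt = 8 codons = 7 aa. → 24 nucleotides.

24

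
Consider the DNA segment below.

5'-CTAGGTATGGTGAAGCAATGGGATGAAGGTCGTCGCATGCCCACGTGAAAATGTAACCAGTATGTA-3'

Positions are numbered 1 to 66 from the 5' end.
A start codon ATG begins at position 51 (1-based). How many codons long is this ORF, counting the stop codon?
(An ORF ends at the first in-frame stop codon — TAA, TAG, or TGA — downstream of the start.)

Codons from position 51: ATG (51–53), TAA (54–56).
TAA is the first in-frame stop; that's 2 codons including the stop.

2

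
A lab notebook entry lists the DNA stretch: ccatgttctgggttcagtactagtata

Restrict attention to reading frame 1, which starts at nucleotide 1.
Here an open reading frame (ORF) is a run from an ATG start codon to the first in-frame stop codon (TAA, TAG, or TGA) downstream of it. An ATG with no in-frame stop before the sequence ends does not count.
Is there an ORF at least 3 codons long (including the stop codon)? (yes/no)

no

Frame 1: CCA TGT TCT GGG TTC AGT ACT AGT ATA — no ATG→stop ORF.
Largest ORF found is 0 codons < 3, so no.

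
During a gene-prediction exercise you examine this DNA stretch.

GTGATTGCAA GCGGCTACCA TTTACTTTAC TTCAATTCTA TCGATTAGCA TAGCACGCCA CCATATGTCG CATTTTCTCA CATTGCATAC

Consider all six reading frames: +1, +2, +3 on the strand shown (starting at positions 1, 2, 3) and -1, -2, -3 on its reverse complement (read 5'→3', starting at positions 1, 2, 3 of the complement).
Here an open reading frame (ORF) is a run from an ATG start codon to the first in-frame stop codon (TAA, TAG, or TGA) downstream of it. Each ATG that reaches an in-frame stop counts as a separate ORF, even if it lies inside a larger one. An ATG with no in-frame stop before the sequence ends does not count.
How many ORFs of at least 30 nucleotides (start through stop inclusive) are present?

3

Reverse complement (5'→3'): GTATGCAATGTGAGAAAATGCGACATATGGTGGCGTGCTATGCTAATCGATAGAATTGAAGTAAAGTAAATGGTAGCCGCTTGCAATCAC
Frame +1: GTG ATT GCA AGC GGC TAC CAT TTA CTT TAC TTC AAT TCT ATC GAT TAG CAT AGC ACG CCA CCA TAT GTC GCA TTT TCT CAC ATT GCA TAC — no ATG→stop ORF.
Frame +2: TGA TTG CAA GCG GCT ACC ATT TAC TTT ACT TCA ATT CTA TCG ATT AGC ATA GCA CGC CAC CAT ATG TCG CAT TTT CTC ACA TTG CAT — no ATG→stop ORF.
Frame +3: GAT TGC AAG CGG CTA CCA TTT ACT TTA CTT CAA TTC TAT CGA TTA GCA TAG CAC GCC ACC ATA TGT CGC ATT TTC TCA CAT TGC ATA — no ATG→stop ORF.
Frame -1: GTA TGC AAT GTG AGA AAA TGC GAC ATA TGG TGG CGT GCT ATG CTA ATC GAT AGA ATT GAA GTA AAG TAA ATG GTA GCC GCT TGC AAT CAC — ATG at 40, stop TAA at 67 → 30 nt.
Frame -2: TAT GCA ATG TGA GAA AAT GCG ACA TAT GGT GGC GTG CTA TGC TAA TCG ATA GAA TTG AAG TAA AGT AAA TGG TAG CCG CTT GCA ATC — ATG at 8, stop TGA at 11 → 6 nt.
Frame -3: ATG CAA TGT GAG AAA ATG CGA CAT ATG GTG GCG TGC TAT GCT AAT CGA TAG AAT TGA AGT AAA GTA AAT GGT AGC CGC TTG CAA TCA — ATG at 3, stop TAG at 51 → 51 nt; ATG at 18, stop TAG at 51 → 36 nt; ATG at 27, stop TAG at 51 → 27 nt.
ORFs ≥ 30 nucleotides: frame -1 40–69 (30 nucleotides), frame -3 3–53 (51 nucleotides), frame -3 18–53 (36 nucleotides). Count = 3.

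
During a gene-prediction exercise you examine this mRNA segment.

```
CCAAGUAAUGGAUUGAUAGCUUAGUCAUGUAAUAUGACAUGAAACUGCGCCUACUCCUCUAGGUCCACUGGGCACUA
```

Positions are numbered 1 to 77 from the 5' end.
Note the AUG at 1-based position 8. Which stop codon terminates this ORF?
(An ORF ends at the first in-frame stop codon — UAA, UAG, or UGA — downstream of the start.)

UGA

Codons from position 8: AUG (8–10), GAU (11–13), UGA (14–16).
The first in-frame stop codon is UGA.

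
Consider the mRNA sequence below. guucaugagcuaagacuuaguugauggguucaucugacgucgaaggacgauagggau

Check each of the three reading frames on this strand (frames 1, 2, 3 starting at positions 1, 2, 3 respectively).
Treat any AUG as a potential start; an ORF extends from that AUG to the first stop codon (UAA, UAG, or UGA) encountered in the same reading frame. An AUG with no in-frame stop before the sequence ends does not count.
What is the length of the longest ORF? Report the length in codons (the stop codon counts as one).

10

Frame 1: GUU CAU GAG CUA AGA CUU AGU UGA UGG GUU CAU CUG ACG UCG AAG GAC GAU AGG GAU — no AUG→stop ORF.
Frame 2: UUC AUG AGC UAA GAC UUA GUU GAU GGG UUC AUC UGA CGU CGA AGG ACG AUA GGG — AUG at 5, stop UAA at 11 → 9 nt.
Frame 3: UCA UGA GCU AAG ACU UAG UUG AUG GGU UCA UCU GAC GUC GAA GGA CGA UAG GGA — AUG at 24, stop UAG at 51 → 30 nt.
Longest: frame 3, positions 24–53, 30 nt = 10 codons = 9 aa. → 10 codons.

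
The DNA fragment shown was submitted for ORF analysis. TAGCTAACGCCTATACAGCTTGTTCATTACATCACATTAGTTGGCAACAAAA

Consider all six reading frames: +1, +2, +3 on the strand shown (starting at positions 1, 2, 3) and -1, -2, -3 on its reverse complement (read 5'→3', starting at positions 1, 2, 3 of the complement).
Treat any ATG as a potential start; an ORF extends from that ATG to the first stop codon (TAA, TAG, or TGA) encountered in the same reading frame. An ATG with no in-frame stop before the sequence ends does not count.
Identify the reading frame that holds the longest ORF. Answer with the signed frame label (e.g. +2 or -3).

-2

Reverse complement (5'→3'): TTTTGTTGCCAACTAATGTGATGTAATGAACAAGCTGTATAGGCGTTAGCTA
Frame +1: TAG CTA ACG CCT ATA CAG CTT GTT CAT TAC ATC ACA TTA GTT GGC AAC AAA — no ATG→stop ORF.
Frame +2: AGC TAA CGC CTA TAC AGC TTG TTC ATT ACA TCA CAT TAG TTG GCA ACA AAA — no ATG→stop ORF.
Frame +3: GCT AAC GCC TAT ACA GCT TGT TCA TTA CAT CAC ATT AGT TGG CAA CAA — no ATG→stop ORF.
Frame -1: TTT TGT TGC CAA CTA ATG TGA TGT AAT GAA CAA GCT GTA TAG GCG TTA GCT — ATG at 16, stop TGA at 19 → 6 nt.
Frame -2: TTT GTT GCC AAC TAA TGT GAT GTA ATG AAC AAG CTG TAT AGG CGT TAG CTA — ATG at 26, stop TAG at 47 → 24 nt.
Frame -3: TTG TTG CCA ACT AAT GTG ATG TAA TGA ACA AGC TGT ATA GGC GTT AGC — ATG at 21, stop TAA at 24 → 6 nt.
Longest ORF is 24 nt in frame -2 (positions 26–49).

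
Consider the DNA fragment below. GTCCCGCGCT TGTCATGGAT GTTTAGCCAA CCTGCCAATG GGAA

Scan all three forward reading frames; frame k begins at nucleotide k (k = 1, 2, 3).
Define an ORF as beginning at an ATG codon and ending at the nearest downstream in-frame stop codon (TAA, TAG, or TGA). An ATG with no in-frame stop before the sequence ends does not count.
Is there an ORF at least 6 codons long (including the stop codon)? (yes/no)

Frame 1: GTC CCG CGC TTG TCA TGG ATG TTT AGC CAA CCT GCC AAT GGG — no ATG→stop ORF.
Frame 2: TCC CGC GCT TGT CAT GGA TGT TTA GCC AAC CTG CCA ATG GGA — no ATG→stop ORF.
Frame 3: CCC GCG CTT GTC ATG GAT GTT TAG CCA ACC TGC CAA TGG GAA — ATG at 15, stop TAG at 24 → 12 nt.
Largest ORF found is 4 codons < 6, so no.

no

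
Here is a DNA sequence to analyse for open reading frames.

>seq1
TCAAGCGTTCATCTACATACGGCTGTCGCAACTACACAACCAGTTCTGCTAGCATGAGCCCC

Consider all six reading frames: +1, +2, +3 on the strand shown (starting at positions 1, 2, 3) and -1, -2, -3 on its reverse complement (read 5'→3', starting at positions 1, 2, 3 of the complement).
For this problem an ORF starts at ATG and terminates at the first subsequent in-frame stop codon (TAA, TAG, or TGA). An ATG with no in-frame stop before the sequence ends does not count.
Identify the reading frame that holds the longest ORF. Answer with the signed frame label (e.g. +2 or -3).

Reverse complement (5'→3'): GGGGCTCATGCTAGCAGAACTGGTTGTGTAGTTGCGACAGCCGTATGTAGATGAACGCTTGA
Frame +1: TCA AGC GTT CAT CTA CAT ACG GCT GTC GCA ACT ACA CAA CCA GTT CTG CTA GCA TGA GCC — no ATG→stop ORF.
Frame +2: CAA GCG TTC ATC TAC ATA CGG CTG TCG CAA CTA CAC AAC CAG TTC TGC TAG CAT GAG CCC — no ATG→stop ORF.
Frame +3: AAG CGT TCA TCT ACA TAC GGC TGT CGC AAC TAC ACA ACC AGT TCT GCT AGC ATG AGC CCC — no ATG→stop ORF.
Frame -1: GGG GCT CAT GCT AGC AGA ACT GGT TGT GTA GTT GCG ACA GCC GTA TGT AGA TGA ACG CTT — no ATG→stop ORF.
Frame -2: GGG CTC ATG CTA GCA GAA CTG GTT GTG TAG TTG CGA CAG CCG TAT GTA GAT GAA CGC TTG — ATG at 8, stop TAG at 29 → 24 nt.
Frame -3: GGC TCA TGC TAG CAG AAC TGG TTG TGT AGT TGC GAC AGC CGT ATG TAG ATG AAC GCT TGA — ATG at 45, stop TAG at 48 → 6 nt; ATG at 51, stop TGA at 60 → 12 nt.
Longest ORF is 24 nt in frame -2 (positions 8–31).

-2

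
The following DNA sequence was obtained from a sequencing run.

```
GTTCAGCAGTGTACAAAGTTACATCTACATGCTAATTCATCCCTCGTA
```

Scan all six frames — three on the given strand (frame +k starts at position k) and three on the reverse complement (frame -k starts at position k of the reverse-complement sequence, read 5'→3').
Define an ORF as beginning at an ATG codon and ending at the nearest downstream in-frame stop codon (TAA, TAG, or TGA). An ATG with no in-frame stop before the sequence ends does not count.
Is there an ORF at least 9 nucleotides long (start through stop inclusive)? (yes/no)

yes

Reverse complement (5'→3'): TACGAGGGATGAATTAGCATGTAGATGTAACTTTGTACACTGCTGAAC
Frame +1: GTT CAG CAG TGT ACA AAG TTA CAT CTA CAT GCT AAT TCA TCC CTC GTA — no ATG→stop ORF.
Frame +2: TTC AGC AGT GTA CAA AGT TAC ATC TAC ATG CTA ATT CAT CCC TCG — no ATG→stop ORF.
Frame +3: TCA GCA GTG TAC AAA GTT ACA TCT ACA TGC TAA TTC ATC CCT CGT — no ATG→stop ORF.
Frame -1: TAC GAG GGA TGA ATT AGC ATG TAG ATG TAA CTT TGT ACA CTG CTG AAC — ATG at 19, stop TAG at 22 → 6 nt; ATG at 25, stop TAA at 28 → 6 nt.
Frame -2: ACG AGG GAT GAA TTA GCA TGT AGA TGT AAC TTT GTA CAC TGC TGA — no ATG→stop ORF.
Frame -3: CGA GGG ATG AAT TAG CAT GTA GAT GTA ACT TTG TAC ACT GCT GAA — ATG at 9, stop TAG at 15 → 9 nt.
Frame -3 has an ORF of 9 nucleotides (positions 9–17) ≥ 9, so yes.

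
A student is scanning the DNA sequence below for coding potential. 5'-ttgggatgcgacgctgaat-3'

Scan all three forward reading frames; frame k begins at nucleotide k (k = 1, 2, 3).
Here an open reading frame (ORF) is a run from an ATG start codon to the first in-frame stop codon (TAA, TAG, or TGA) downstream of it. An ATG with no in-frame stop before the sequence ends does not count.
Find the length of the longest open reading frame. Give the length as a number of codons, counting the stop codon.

Frame 1: TTG GGA TGC GAC GCT GAA — no ATG→stop ORF.
Frame 2: TGG GAT GCG ACG CTG AAT — no ATG→stop ORF.
Frame 3: GGG ATG CGA CGC TGA — ATG at 6, stop TGA at 15 → 12 nt.
Longest: frame 3, positions 6–17, 12 nt = 4 codons = 3 aa. → 4 codons.

4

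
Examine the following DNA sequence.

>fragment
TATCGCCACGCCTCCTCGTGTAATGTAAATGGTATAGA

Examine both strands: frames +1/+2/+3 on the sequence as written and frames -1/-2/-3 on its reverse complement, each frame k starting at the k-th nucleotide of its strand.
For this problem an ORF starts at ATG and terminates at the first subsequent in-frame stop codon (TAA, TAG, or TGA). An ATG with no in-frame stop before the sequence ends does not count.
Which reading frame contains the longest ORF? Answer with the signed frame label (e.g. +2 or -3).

Reverse complement (5'→3'): TCTATACCATTTACATTACACGAGGAGGCGTGGCGATA
Frame +1: TAT CGC CAC GCC TCC TCG TGT AAT GTA AAT GGT ATA — no ATG→stop ORF.
Frame +2: ATC GCC ACG CCT CCT CGT GTA ATG TAA ATG GTA TAG — ATG at 23, stop TAA at 26 → 6 nt; ATG at 29, stop TAG at 35 → 9 nt.
Frame +3: TCG CCA CGC CTC CTC GTG TAA TGT AAA TGG TAT AGA — no ATG→stop ORF.
Frame -1: TCT ATA CCA TTT ACA TTA CAC GAG GAG GCG TGG CGA — no ATG→stop ORF.
Frame -2: CTA TAC CAT TTA CAT TAC ACG AGG AGG CGT GGC GAT — no ATG→stop ORF.
Frame -3: TAT ACC ATT TAC ATT ACA CGA GGA GGC GTG GCG ATA — no ATG→stop ORF.
Longest ORF is 9 nt in frame +2 (positions 29–37).

+2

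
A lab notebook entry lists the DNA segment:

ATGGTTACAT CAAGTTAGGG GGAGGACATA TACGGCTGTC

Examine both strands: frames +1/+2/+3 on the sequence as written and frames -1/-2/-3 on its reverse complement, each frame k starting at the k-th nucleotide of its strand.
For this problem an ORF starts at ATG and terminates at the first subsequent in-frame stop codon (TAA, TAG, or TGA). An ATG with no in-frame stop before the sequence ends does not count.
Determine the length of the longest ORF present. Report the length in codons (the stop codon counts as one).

6

Reverse complement (5'→3'): GACAGCCGTATATGTCCTCCCCCTAACTTGATGTAACCAT
Frame +1: ATG GTT ACA TCA AGT TAG GGG GAG GAC ATA TAC GGC TGT — ATG at 1, stop TAG at 16 → 18 nt.
Frame +2: TGG TTA CAT CAA GTT AGG GGG AGG ACA TAT ACG GCT GTC — no ATG→stop ORF.
Frame +3: GGT TAC ATC AAG TTA GGG GGA GGA CAT ATA CGG CTG — no ATG→stop ORF.
Frame -1: GAC AGC CGT ATA TGT CCT CCC CCT AAC TTG ATG TAA CCA — ATG at 31, stop TAA at 34 → 6 nt.
Frame -2: ACA GCC GTA TAT GTC CTC CCC CTA ACT TGA TGT AAC CAT — no ATG→stop ORF.
Frame -3: CAG CCG TAT ATG TCC TCC CCC TAA CTT GAT GTA ACC — ATG at 12, stop TAA at 24 → 15 nt.
Longest: frame +1, positions 1–18, 18 nt = 6 codons = 5 aa. → 6 codons.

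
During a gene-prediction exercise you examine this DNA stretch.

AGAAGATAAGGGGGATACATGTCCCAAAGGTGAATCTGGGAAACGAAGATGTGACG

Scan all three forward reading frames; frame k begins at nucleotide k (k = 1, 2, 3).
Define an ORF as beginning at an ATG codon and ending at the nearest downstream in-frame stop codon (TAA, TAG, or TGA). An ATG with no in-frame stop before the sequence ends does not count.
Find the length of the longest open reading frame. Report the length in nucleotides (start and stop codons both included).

Frame 1: AGA AGA TAA GGG GGA TAC ATG TCC CAA AGG TGA ATC TGG GAA ACG AAG ATG TGA — ATG at 19, stop TGA at 31 → 15 nt; ATG at 49, stop TGA at 52 → 6 nt.
Frame 2: GAA GAT AAG GGG GAT ACA TGT CCC AAA GGT GAA TCT GGG AAA CGA AGA TGT GAC — no ATG→stop ORF.
Frame 3: AAG ATA AGG GGG ATA CAT GTC CCA AAG GTG AAT CTG GGA AAC GAA GAT GTG ACG — no ATG→stop ORF.
Longest: frame 1, positions 19–33, 15 nt = 5 codons = 4 aa. → 15 nucleotides.

15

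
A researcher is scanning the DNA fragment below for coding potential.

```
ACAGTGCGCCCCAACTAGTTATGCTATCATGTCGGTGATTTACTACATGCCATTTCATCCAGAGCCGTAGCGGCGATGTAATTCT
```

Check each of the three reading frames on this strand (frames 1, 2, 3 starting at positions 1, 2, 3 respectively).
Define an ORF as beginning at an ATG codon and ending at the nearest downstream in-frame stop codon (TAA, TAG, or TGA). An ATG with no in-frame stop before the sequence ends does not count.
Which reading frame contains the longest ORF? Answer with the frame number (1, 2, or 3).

2

Frame 1: ACA GTG CGC CCC AAC TAG TTA TGC TAT CAT GTC GGT GAT TTA CTA CAT GCC ATT TCA TCC AGA GCC GTA GCG GCG ATG TAA TTC — ATG at 76, stop TAA at 79 → 6 nt.
Frame 2: CAG TGC GCC CCA ACT AGT TAT GCT ATC ATG TCG GTG ATT TAC TAC ATG CCA TTT CAT CCA GAG CCG TAG CGG CGA TGT AAT TCT — ATG at 29, stop TAG at 68 → 42 nt; ATG at 47, stop TAG at 68 → 24 nt.
Frame 3: AGT GCG CCC CAA CTA GTT ATG CTA TCA TGT CGG TGA TTT ACT ACA TGC CAT TTC ATC CAG AGC CGT AGC GGC GAT GTA ATT — ATG at 21, stop TGA at 36 → 18 nt.
Longest ORF is 42 nt in frame 2 (positions 29–70).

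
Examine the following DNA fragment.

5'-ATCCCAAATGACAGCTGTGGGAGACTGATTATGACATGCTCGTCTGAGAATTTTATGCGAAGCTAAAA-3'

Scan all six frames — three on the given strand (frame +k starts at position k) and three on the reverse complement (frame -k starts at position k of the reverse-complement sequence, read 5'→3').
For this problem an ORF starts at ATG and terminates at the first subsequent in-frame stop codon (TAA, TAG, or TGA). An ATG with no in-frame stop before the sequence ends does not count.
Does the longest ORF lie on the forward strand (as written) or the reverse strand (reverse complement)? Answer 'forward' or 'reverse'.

Reverse complement (5'→3'): TTTTAGCTTCGCATAAAATTCTCAGACGAGCATGTCATAATCAGTCTCCCACAGCTGTCATTTGGGAT
Frame +1: ATC CCA AAT GAC AGC TGT GGG AGA CTG ATT ATG ACA TGC TCG TCT GAG AAT TTT ATG CGA AGC TAA — ATG at 31, stop TAA at 64 → 36 nt; ATG at 55, stop TAA at 64 → 12 nt.
Frame +2: TCC CAA ATG ACA GCT GTG GGA GAC TGA TTA TGA CAT GCT CGT CTG AGA ATT TTA TGC GAA GCT AAA — ATG at 8, stop TGA at 26 → 21 nt.
Frame +3: CCC AAA TGA CAG CTG TGG GAG ACT GAT TAT GAC ATG CTC GTC TGA GAA TTT TAT GCG AAG CTA AAA — ATG at 36, stop TGA at 45 → 12 nt.
Frame -1: TTT TAG CTT CGC ATA AAA TTC TCA GAC GAG CAT GTC ATA ATC AGT CTC CCA CAG CTG TCA TTT GGG — no ATG→stop ORF.
Frame -2: TTT AGC TTC GCA TAA AAT TCT CAG ACG AGC ATG TCA TAA TCA GTC TCC CAC AGC TGT CAT TTG GGA — ATG at 32, stop TAA at 38 → 9 nt.
Frame -3: TTA GCT TCG CAT AAA ATT CTC AGA CGA GCA TGT CAT AAT CAG TCT CCC ACA GCT GTC ATT TGG GAT — no ATG→stop ORF.
Forward-strand max 36 nt; reverse-strand max 9 nt. The forward strand has the longer ORF.

forward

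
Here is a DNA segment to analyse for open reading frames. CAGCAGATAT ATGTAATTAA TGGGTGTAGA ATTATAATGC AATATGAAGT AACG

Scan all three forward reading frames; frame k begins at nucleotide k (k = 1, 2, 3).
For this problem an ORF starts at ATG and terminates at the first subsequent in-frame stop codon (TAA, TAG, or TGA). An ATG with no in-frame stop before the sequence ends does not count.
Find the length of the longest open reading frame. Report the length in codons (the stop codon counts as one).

Frame 1: CAG CAG ATA TAT GTA ATT AAT GGG TGT AGA ATT ATA ATG CAA TAT GAA GTA ACG — no ATG→stop ORF.
Frame 2: AGC AGA TAT ATG TAA TTA ATG GGT GTA GAA TTA TAA TGC AAT ATG AAG TAA — ATG at 11, stop TAA at 14 → 6 nt; ATG at 20, stop TAA at 35 → 18 nt; ATG at 44, stop TAA at 50 → 9 nt.
Frame 3: GCA GAT ATA TGT AAT TAA TGG GTG TAG AAT TAT AAT GCA ATA TGA AGT AAC — no ATG→stop ORF.
Longest: frame 2, positions 20–37, 18 nt = 6 codons = 5 aa. → 6 codons.

6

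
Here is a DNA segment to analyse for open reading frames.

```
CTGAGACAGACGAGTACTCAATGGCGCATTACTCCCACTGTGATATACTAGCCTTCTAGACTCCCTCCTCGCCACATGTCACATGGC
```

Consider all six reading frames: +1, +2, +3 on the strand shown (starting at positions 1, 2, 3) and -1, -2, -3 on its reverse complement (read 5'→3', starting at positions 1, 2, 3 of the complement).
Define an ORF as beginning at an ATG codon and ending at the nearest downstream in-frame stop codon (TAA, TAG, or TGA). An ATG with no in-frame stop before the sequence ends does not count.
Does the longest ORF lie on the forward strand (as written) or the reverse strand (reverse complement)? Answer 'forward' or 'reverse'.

Reverse complement (5'→3'): GCCATGTGACATGTGGCGAGGAGGGAGTCTAGAAGGCTAGTATATCACAGTGGGAGTAATGCGCCATTGAGTACTCGTCTGTCTCAG
Frame +1: CTG AGA CAG ACG AGT ACT CAA TGG CGC ATT ACT CCC ACT GTG ATA TAC TAG CCT TCT AGA CTC CCT CCT CGC CAC ATG TCA CAT GGC — no ATG→stop ORF.
Frame +2: TGA GAC AGA CGA GTA CTC AAT GGC GCA TTA CTC CCA CTG TGA TAT ACT AGC CTT CTA GAC TCC CTC CTC GCC ACA TGT CAC ATG — no ATG→stop ORF.
Frame +3: GAG ACA GAC GAG TAC TCA ATG GCG CAT TAC TCC CAC TGT GAT ATA CTA GCC TTC TAG ACT CCC TCC TCG CCA CAT GTC ACA TGG — ATG at 21, stop TAG at 57 → 39 nt.
Frame -1: GCC ATG TGA CAT GTG GCG AGG AGG GAG TCT AGA AGG CTA GTA TAT CAC AGT GGG AGT AAT GCG CCA TTG AGT ACT CGT CTG TCT CAG — ATG at 4, stop TGA at 7 → 6 nt.
Frame -2: CCA TGT GAC ATG TGG CGA GGA GGG AGT CTA GAA GGC TAG TAT ATC ACA GTG GGA GTA ATG CGC CAT TGA GTA CTC GTC TGT CTC — ATG at 11, stop TAG at 38 → 30 nt; ATG at 59, stop TGA at 68 → 12 nt.
Frame -3: CAT GTG ACA TGT GGC GAG GAG GGA GTC TAG AAG GCT AGT ATA TCA CAG TGG GAG TAA TGC GCC ATT GAG TAC TCG TCT GTC TCA — no ATG→stop ORF.
Forward-strand max 39 nt; reverse-strand max 30 nt. The forward strand has the longer ORF.

forward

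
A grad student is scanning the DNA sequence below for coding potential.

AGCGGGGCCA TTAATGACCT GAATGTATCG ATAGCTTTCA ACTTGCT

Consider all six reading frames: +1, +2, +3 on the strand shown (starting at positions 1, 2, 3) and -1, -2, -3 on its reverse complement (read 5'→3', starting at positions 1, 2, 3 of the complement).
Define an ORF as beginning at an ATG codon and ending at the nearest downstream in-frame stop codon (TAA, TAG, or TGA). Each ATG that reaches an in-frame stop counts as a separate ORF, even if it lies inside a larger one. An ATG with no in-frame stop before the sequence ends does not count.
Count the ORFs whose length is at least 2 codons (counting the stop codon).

Reverse complement (5'→3'): AGCAAGTTGAAAGCTATCGATACATTCAGGTCATTAATGGCCCCGCT
Frame +1: AGC GGG GCC ATT AAT GAC CTG AAT GTA TCG ATA GCT TTC AAC TTG — no ATG→stop ORF.
Frame +2: GCG GGG CCA TTA ATG ACC TGA ATG TAT CGA TAG CTT TCA ACT TGC — ATG at 14, stop TGA at 20 → 9 nt; ATG at 23, stop TAG at 32 → 12 nt.
Frame +3: CGG GGC CAT TAA TGA CCT GAA TGT ATC GAT AGC TTT CAA CTT GCT — no ATG→stop ORF.
Frame -1: AGC AAG TTG AAA GCT ATC GAT ACA TTC AGG TCA TTA ATG GCC CCG — no ATG→stop ORF.
Frame -2: GCA AGT TGA AAG CTA TCG ATA CAT TCA GGT CAT TAA TGG CCC CGC — no ATG→stop ORF.
Frame -3: CAA GTT GAA AGC TAT CGA TAC ATT CAG GTC ATT AAT GGC CCC GCT — no ATG→stop ORF.
ORFs ≥ 2 codons: frame +2 14–22 (3 codons), frame +2 23–34 (4 codons). Count = 2.

2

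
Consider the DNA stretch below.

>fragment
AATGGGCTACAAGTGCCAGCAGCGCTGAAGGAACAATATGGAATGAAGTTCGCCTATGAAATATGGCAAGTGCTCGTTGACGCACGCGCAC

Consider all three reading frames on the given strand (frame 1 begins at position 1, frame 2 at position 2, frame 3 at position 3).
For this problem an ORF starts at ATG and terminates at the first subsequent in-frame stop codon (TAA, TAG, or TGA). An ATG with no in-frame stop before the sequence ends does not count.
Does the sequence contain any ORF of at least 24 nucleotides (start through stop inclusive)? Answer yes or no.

Frame 1: AAT GGG CTA CAA GTG CCA GCA GCG CTG AAG GAA CAA TAT GGA ATG AAG TTC GCC TAT GAA ATA TGG CAA GTG CTC GTT GAC GCA CGC GCA — no ATG→stop ORF.
Frame 2: ATG GGC TAC AAG TGC CAG CAG CGC TGA AGG AAC AAT ATG GAA TGA AGT TCG CCT ATG AAA TAT GGC AAG TGC TCG TTG ACG CAC GCG CAC — ATG at 2, stop TGA at 26 → 27 nt; ATG at 38, stop TGA at 44 → 9 nt.
Frame 3: TGG GCT ACA AGT GCC AGC AGC GCT GAA GGA ACA ATA TGG AAT GAA GTT CGC CTA TGA AAT ATG GCA AGT GCT CGT TGA CGC ACG CGC — ATG at 63, stop TGA at 78 → 18 nt.
Frame 2 has an ORF of 27 nucleotides (positions 2–28) ≥ 24, so yes.

yes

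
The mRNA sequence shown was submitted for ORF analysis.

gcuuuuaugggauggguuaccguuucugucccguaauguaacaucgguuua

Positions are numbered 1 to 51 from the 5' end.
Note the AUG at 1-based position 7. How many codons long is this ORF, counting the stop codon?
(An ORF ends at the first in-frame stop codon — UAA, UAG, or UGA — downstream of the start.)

Codons from position 7: AUG (7–9), GGA (10–12), UGG (13–15), GUU (16–18), ACC (19–21), GUU (22–24), UCU (25–27), GUC (28–30), CCG (31–33), UAA (34–36).
UAA is the first in-frame stop; that's 10 codons including the stop.

10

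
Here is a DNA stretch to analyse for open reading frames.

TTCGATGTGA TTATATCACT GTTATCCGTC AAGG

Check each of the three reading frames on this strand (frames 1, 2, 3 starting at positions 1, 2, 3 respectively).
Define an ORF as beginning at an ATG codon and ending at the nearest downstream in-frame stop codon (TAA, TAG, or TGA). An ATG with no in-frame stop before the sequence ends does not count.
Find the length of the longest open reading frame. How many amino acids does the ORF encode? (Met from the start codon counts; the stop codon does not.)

Frame 1: TTC GAT GTG ATT ATA TCA CTG TTA TCC GTC AAG — no ATG→stop ORF.
Frame 2: TCG ATG TGA TTA TAT CAC TGT TAT CCG TCA AGG — ATG at 5, stop TGA at 8 → 6 nt.
Frame 3: CGA TGT GAT TAT ATC ACT GTT ATC CGT CAA — no ATG→stop ORF.
Longest: frame 2, positions 5–10, 6 nt = 2 codons = 1 aa. → 1 amino acids.

1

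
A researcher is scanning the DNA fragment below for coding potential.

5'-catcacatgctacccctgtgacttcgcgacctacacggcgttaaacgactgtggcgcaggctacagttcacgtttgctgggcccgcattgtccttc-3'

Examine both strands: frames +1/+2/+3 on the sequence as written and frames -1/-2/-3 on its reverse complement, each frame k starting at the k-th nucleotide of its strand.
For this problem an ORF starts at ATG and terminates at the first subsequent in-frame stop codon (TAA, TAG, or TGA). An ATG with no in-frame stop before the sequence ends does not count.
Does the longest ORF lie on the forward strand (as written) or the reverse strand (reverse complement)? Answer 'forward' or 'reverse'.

reverse

Reverse complement (5'→3'): GAAGGACAATGCGGGCCCAGCAAACGTGAACTGTAGCCTGCGCCACAGTCGTTTAACGCCGTGTAGGTCGCGAAGTCACAGGGGTAGCATGTGATG
Frame +1: CAT CAC ATG CTA CCC CTG TGA CTT CGC GAC CTA CAC GGC GTT AAA CGA CTG TGG CGC AGG CTA CAG TTC ACG TTT GCT GGG CCC GCA TTG TCC TTC — ATG at 7, stop TGA at 19 → 15 nt.
Frame +2: ATC ACA TGC TAC CCC TGT GAC TTC GCG ACC TAC ACG GCG TTA AAC GAC TGT GGC GCA GGC TAC AGT TCA CGT TTG CTG GGC CCG CAT TGT CCT — no ATG→stop ORF.
Frame +3: TCA CAT GCT ACC CCT GTG ACT TCG CGA CCT ACA CGG CGT TAA ACG ACT GTG GCG CAG GCT ACA GTT CAC GTT TGC TGG GCC CGC ATT GTC CTT — no ATG→stop ORF.
Frame -1: GAA GGA CAA TGC GGG CCC AGC AAA CGT GAA CTG TAG CCT GCG CCA CAG TCG TTT AAC GCC GTG TAG GTC GCG AAG TCA CAG GGG TAG CAT GTG ATG — no ATG→stop ORF.
Frame -2: AAG GAC AAT GCG GGC CCA GCA AAC GTG AAC TGT AGC CTG CGC CAC AGT CGT TTA ACG CCG TGT AGG TCG CGA AGT CAC AGG GGT AGC ATG TGA — ATG at 89, stop TGA at 92 → 6 nt.
Frame -3: AGG ACA ATG CGG GCC CAG CAA ACG TGA ACT GTA GCC TGC GCC ACA GTC GTT TAA CGC CGT GTA GGT CGC GAA GTC ACA GGG GTA GCA TGT GAT — ATG at 9, stop TGA at 27 → 21 nt.
Forward-strand max 15 nt; reverse-strand max 21 nt. The reverse strand has the longer ORF.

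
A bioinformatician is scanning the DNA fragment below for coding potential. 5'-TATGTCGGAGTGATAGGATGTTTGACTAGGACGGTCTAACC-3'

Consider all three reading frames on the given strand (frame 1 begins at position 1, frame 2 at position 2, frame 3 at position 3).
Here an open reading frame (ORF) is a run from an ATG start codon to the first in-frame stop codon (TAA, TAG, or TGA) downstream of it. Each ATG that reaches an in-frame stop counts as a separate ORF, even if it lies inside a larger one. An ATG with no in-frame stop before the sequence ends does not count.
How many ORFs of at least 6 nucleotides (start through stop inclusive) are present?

Frame 1: TAT GTC GGA GTG ATA GGA TGT TTG ACT AGG ACG GTC TAA — no ATG→stop ORF.
Frame 2: ATG TCG GAG TGA TAG GAT GTT TGA CTA GGA CGG TCT AAC — ATG at 2, stop TGA at 11 → 12 nt.
Frame 3: TGT CGG AGT GAT AGG ATG TTT GAC TAG GAC GGT CTA ACC — ATG at 18, stop TAG at 27 → 12 nt.
ORFs ≥ 6 nucleotides: frame 2 2–13 (12 nucleotides), frame 3 18–29 (12 nucleotides). Count = 2.

2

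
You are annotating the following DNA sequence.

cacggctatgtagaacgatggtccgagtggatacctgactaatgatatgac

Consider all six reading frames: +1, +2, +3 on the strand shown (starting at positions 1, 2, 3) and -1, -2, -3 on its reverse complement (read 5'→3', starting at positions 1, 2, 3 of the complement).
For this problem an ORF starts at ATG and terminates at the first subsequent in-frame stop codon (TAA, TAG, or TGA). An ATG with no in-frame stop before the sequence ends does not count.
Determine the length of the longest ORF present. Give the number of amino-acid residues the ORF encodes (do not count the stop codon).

6

Reverse complement (5'→3'): GTCATATCATTAGTCAGGTATCCACTCGGACCATCGTTCTACATAGCCGTG
Frame +1: CAC GGC TAT GTA GAA CGA TGG TCC GAG TGG ATA CCT GAC TAA TGA TAT GAC — no ATG→stop ORF.
Frame +2: ACG GCT ATG TAG AAC GAT GGT CCG AGT GGA TAC CTG ACT AAT GAT ATG — ATG at 8, stop TAG at 11 → 6 nt.
Frame +3: CGG CTA TGT AGA ACG ATG GTC CGA GTG GAT ACC TGA CTA ATG ATA TGA — ATG at 18, stop TGA at 36 → 21 nt; ATG at 42, stop TGA at 48 → 9 nt.
Frame -1: GTC ATA TCA TTA GTC AGG TAT CCA CTC GGA CCA TCG TTC TAC ATA GCC GTG — no ATG→stop ORF.
Frame -2: TCA TAT CAT TAG TCA GGT ATC CAC TCG GAC CAT CGT TCT ACA TAG CCG — no ATG→stop ORF.
Frame -3: CAT ATC ATT AGT CAG GTA TCC ACT CGG ACC ATC GTT CTA CAT AGC CGT — no ATG→stop ORF.
Longest: frame +3, positions 18–38, 21 nt = 7 codons = 6 aa. → 6 amino acids.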